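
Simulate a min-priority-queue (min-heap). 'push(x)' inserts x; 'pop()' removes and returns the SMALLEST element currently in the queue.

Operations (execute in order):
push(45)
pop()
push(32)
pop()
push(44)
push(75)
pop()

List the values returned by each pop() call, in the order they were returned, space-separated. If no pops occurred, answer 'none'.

push(45): heap contents = [45]
pop() → 45: heap contents = []
push(32): heap contents = [32]
pop() → 32: heap contents = []
push(44): heap contents = [44]
push(75): heap contents = [44, 75]
pop() → 44: heap contents = [75]

Answer: 45 32 44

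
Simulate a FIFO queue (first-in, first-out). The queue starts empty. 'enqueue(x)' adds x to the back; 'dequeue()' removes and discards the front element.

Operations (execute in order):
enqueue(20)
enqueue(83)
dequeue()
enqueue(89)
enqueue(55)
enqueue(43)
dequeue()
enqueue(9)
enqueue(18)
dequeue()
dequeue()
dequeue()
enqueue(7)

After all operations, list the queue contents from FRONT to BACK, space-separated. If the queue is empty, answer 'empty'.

enqueue(20): [20]
enqueue(83): [20, 83]
dequeue(): [83]
enqueue(89): [83, 89]
enqueue(55): [83, 89, 55]
enqueue(43): [83, 89, 55, 43]
dequeue(): [89, 55, 43]
enqueue(9): [89, 55, 43, 9]
enqueue(18): [89, 55, 43, 9, 18]
dequeue(): [55, 43, 9, 18]
dequeue(): [43, 9, 18]
dequeue(): [9, 18]
enqueue(7): [9, 18, 7]

Answer: 9 18 7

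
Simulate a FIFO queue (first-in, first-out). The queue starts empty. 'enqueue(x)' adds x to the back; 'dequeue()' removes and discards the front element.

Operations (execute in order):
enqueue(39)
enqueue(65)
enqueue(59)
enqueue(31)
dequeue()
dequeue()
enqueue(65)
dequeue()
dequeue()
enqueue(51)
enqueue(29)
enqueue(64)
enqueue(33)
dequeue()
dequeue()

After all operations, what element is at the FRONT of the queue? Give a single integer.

enqueue(39): queue = [39]
enqueue(65): queue = [39, 65]
enqueue(59): queue = [39, 65, 59]
enqueue(31): queue = [39, 65, 59, 31]
dequeue(): queue = [65, 59, 31]
dequeue(): queue = [59, 31]
enqueue(65): queue = [59, 31, 65]
dequeue(): queue = [31, 65]
dequeue(): queue = [65]
enqueue(51): queue = [65, 51]
enqueue(29): queue = [65, 51, 29]
enqueue(64): queue = [65, 51, 29, 64]
enqueue(33): queue = [65, 51, 29, 64, 33]
dequeue(): queue = [51, 29, 64, 33]
dequeue(): queue = [29, 64, 33]

Answer: 29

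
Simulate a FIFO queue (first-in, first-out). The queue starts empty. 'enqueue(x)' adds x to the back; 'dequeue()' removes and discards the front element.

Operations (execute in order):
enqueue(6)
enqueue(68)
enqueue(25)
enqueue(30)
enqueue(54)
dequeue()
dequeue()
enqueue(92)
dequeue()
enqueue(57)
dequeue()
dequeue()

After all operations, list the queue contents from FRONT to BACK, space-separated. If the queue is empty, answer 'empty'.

Answer: 92 57

Derivation:
enqueue(6): [6]
enqueue(68): [6, 68]
enqueue(25): [6, 68, 25]
enqueue(30): [6, 68, 25, 30]
enqueue(54): [6, 68, 25, 30, 54]
dequeue(): [68, 25, 30, 54]
dequeue(): [25, 30, 54]
enqueue(92): [25, 30, 54, 92]
dequeue(): [30, 54, 92]
enqueue(57): [30, 54, 92, 57]
dequeue(): [54, 92, 57]
dequeue(): [92, 57]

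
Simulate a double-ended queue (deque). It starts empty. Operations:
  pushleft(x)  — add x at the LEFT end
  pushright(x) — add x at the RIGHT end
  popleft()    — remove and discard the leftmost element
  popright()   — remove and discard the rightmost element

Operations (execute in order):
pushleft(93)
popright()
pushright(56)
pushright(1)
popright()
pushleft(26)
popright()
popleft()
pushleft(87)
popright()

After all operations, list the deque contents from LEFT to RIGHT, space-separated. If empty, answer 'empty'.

pushleft(93): [93]
popright(): []
pushright(56): [56]
pushright(1): [56, 1]
popright(): [56]
pushleft(26): [26, 56]
popright(): [26]
popleft(): []
pushleft(87): [87]
popright(): []

Answer: empty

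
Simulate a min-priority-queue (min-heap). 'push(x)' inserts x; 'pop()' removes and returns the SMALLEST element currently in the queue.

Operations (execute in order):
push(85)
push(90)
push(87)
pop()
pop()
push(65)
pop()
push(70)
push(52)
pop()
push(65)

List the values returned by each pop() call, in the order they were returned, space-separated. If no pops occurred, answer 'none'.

push(85): heap contents = [85]
push(90): heap contents = [85, 90]
push(87): heap contents = [85, 87, 90]
pop() → 85: heap contents = [87, 90]
pop() → 87: heap contents = [90]
push(65): heap contents = [65, 90]
pop() → 65: heap contents = [90]
push(70): heap contents = [70, 90]
push(52): heap contents = [52, 70, 90]
pop() → 52: heap contents = [70, 90]
push(65): heap contents = [65, 70, 90]

Answer: 85 87 65 52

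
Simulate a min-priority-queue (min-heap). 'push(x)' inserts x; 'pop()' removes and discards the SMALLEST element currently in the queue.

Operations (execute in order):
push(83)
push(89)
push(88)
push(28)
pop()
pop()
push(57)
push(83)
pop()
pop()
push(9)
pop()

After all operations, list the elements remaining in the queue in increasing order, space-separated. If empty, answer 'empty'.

push(83): heap contents = [83]
push(89): heap contents = [83, 89]
push(88): heap contents = [83, 88, 89]
push(28): heap contents = [28, 83, 88, 89]
pop() → 28: heap contents = [83, 88, 89]
pop() → 83: heap contents = [88, 89]
push(57): heap contents = [57, 88, 89]
push(83): heap contents = [57, 83, 88, 89]
pop() → 57: heap contents = [83, 88, 89]
pop() → 83: heap contents = [88, 89]
push(9): heap contents = [9, 88, 89]
pop() → 9: heap contents = [88, 89]

Answer: 88 89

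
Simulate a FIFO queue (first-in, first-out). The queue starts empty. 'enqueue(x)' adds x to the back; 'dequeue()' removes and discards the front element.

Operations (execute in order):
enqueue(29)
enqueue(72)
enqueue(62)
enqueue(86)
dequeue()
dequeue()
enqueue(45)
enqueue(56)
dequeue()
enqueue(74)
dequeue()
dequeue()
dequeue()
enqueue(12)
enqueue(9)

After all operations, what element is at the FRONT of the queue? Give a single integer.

Answer: 74

Derivation:
enqueue(29): queue = [29]
enqueue(72): queue = [29, 72]
enqueue(62): queue = [29, 72, 62]
enqueue(86): queue = [29, 72, 62, 86]
dequeue(): queue = [72, 62, 86]
dequeue(): queue = [62, 86]
enqueue(45): queue = [62, 86, 45]
enqueue(56): queue = [62, 86, 45, 56]
dequeue(): queue = [86, 45, 56]
enqueue(74): queue = [86, 45, 56, 74]
dequeue(): queue = [45, 56, 74]
dequeue(): queue = [56, 74]
dequeue(): queue = [74]
enqueue(12): queue = [74, 12]
enqueue(9): queue = [74, 12, 9]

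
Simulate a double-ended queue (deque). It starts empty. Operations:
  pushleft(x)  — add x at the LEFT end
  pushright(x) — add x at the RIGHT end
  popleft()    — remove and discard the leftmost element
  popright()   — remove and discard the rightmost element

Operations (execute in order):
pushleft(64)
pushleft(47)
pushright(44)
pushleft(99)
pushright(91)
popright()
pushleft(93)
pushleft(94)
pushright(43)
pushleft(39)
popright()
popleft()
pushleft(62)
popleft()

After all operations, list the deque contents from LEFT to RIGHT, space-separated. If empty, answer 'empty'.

pushleft(64): [64]
pushleft(47): [47, 64]
pushright(44): [47, 64, 44]
pushleft(99): [99, 47, 64, 44]
pushright(91): [99, 47, 64, 44, 91]
popright(): [99, 47, 64, 44]
pushleft(93): [93, 99, 47, 64, 44]
pushleft(94): [94, 93, 99, 47, 64, 44]
pushright(43): [94, 93, 99, 47, 64, 44, 43]
pushleft(39): [39, 94, 93, 99, 47, 64, 44, 43]
popright(): [39, 94, 93, 99, 47, 64, 44]
popleft(): [94, 93, 99, 47, 64, 44]
pushleft(62): [62, 94, 93, 99, 47, 64, 44]
popleft(): [94, 93, 99, 47, 64, 44]

Answer: 94 93 99 47 64 44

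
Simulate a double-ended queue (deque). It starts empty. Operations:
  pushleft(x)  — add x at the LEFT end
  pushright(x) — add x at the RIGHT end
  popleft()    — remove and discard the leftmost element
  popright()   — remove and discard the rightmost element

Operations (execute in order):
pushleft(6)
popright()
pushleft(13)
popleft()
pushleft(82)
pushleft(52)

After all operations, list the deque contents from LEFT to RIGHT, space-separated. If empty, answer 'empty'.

Answer: 52 82

Derivation:
pushleft(6): [6]
popright(): []
pushleft(13): [13]
popleft(): []
pushleft(82): [82]
pushleft(52): [52, 82]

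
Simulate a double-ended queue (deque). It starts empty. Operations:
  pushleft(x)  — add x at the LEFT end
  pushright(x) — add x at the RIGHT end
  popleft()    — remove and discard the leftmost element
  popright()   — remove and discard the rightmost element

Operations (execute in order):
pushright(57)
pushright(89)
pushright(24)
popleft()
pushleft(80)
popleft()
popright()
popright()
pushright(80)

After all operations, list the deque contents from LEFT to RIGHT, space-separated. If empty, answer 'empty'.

Answer: 80

Derivation:
pushright(57): [57]
pushright(89): [57, 89]
pushright(24): [57, 89, 24]
popleft(): [89, 24]
pushleft(80): [80, 89, 24]
popleft(): [89, 24]
popright(): [89]
popright(): []
pushright(80): [80]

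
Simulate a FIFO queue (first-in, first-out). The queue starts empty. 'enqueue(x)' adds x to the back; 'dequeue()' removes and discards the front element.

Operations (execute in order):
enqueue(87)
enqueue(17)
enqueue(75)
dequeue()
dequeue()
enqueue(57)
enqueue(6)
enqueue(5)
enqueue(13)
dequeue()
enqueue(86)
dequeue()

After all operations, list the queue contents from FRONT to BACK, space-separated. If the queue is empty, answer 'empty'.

enqueue(87): [87]
enqueue(17): [87, 17]
enqueue(75): [87, 17, 75]
dequeue(): [17, 75]
dequeue(): [75]
enqueue(57): [75, 57]
enqueue(6): [75, 57, 6]
enqueue(5): [75, 57, 6, 5]
enqueue(13): [75, 57, 6, 5, 13]
dequeue(): [57, 6, 5, 13]
enqueue(86): [57, 6, 5, 13, 86]
dequeue(): [6, 5, 13, 86]

Answer: 6 5 13 86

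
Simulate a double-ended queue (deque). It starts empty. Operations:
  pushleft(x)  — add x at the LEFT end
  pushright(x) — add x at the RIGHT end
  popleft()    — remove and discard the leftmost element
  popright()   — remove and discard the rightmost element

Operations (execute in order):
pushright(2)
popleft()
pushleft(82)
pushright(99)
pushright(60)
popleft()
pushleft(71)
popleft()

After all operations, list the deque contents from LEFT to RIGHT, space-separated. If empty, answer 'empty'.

Answer: 99 60

Derivation:
pushright(2): [2]
popleft(): []
pushleft(82): [82]
pushright(99): [82, 99]
pushright(60): [82, 99, 60]
popleft(): [99, 60]
pushleft(71): [71, 99, 60]
popleft(): [99, 60]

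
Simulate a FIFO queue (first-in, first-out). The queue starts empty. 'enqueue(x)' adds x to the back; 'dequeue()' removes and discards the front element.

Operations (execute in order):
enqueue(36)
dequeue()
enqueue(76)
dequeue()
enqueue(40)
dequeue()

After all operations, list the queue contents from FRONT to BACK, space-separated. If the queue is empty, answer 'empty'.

enqueue(36): [36]
dequeue(): []
enqueue(76): [76]
dequeue(): []
enqueue(40): [40]
dequeue(): []

Answer: empty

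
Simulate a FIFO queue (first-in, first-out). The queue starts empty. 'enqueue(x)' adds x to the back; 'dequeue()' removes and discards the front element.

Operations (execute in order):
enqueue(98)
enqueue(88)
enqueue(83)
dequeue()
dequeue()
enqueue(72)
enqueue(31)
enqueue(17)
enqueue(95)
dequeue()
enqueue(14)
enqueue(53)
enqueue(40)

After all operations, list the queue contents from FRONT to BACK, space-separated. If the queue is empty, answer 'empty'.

enqueue(98): [98]
enqueue(88): [98, 88]
enqueue(83): [98, 88, 83]
dequeue(): [88, 83]
dequeue(): [83]
enqueue(72): [83, 72]
enqueue(31): [83, 72, 31]
enqueue(17): [83, 72, 31, 17]
enqueue(95): [83, 72, 31, 17, 95]
dequeue(): [72, 31, 17, 95]
enqueue(14): [72, 31, 17, 95, 14]
enqueue(53): [72, 31, 17, 95, 14, 53]
enqueue(40): [72, 31, 17, 95, 14, 53, 40]

Answer: 72 31 17 95 14 53 40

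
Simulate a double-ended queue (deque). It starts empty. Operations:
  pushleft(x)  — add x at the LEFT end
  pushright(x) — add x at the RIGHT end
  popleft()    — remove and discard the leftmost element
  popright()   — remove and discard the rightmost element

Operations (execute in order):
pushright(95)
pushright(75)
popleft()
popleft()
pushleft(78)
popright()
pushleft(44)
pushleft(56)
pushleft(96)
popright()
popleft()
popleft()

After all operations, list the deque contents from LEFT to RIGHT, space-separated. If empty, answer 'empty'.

pushright(95): [95]
pushright(75): [95, 75]
popleft(): [75]
popleft(): []
pushleft(78): [78]
popright(): []
pushleft(44): [44]
pushleft(56): [56, 44]
pushleft(96): [96, 56, 44]
popright(): [96, 56]
popleft(): [56]
popleft(): []

Answer: empty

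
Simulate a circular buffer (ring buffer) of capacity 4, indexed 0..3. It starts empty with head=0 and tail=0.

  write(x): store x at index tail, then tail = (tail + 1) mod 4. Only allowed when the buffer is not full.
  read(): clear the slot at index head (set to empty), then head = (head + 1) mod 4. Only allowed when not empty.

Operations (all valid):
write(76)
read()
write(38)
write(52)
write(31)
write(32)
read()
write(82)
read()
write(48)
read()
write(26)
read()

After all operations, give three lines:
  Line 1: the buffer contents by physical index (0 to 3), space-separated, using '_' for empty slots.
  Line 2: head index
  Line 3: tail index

write(76): buf=[76 _ _ _], head=0, tail=1, size=1
read(): buf=[_ _ _ _], head=1, tail=1, size=0
write(38): buf=[_ 38 _ _], head=1, tail=2, size=1
write(52): buf=[_ 38 52 _], head=1, tail=3, size=2
write(31): buf=[_ 38 52 31], head=1, tail=0, size=3
write(32): buf=[32 38 52 31], head=1, tail=1, size=4
read(): buf=[32 _ 52 31], head=2, tail=1, size=3
write(82): buf=[32 82 52 31], head=2, tail=2, size=4
read(): buf=[32 82 _ 31], head=3, tail=2, size=3
write(48): buf=[32 82 48 31], head=3, tail=3, size=4
read(): buf=[32 82 48 _], head=0, tail=3, size=3
write(26): buf=[32 82 48 26], head=0, tail=0, size=4
read(): buf=[_ 82 48 26], head=1, tail=0, size=3

Answer: _ 82 48 26
1
0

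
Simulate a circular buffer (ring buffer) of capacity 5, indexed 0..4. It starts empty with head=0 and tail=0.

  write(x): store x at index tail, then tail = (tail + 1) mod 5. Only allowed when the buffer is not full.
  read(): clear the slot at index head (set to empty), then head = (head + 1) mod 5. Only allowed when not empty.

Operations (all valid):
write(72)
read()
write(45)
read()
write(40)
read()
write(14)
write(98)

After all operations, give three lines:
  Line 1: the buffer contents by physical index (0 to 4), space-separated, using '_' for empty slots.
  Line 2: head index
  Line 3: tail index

Answer: _ _ _ 14 98
3
0

Derivation:
write(72): buf=[72 _ _ _ _], head=0, tail=1, size=1
read(): buf=[_ _ _ _ _], head=1, tail=1, size=0
write(45): buf=[_ 45 _ _ _], head=1, tail=2, size=1
read(): buf=[_ _ _ _ _], head=2, tail=2, size=0
write(40): buf=[_ _ 40 _ _], head=2, tail=3, size=1
read(): buf=[_ _ _ _ _], head=3, tail=3, size=0
write(14): buf=[_ _ _ 14 _], head=3, tail=4, size=1
write(98): buf=[_ _ _ 14 98], head=3, tail=0, size=2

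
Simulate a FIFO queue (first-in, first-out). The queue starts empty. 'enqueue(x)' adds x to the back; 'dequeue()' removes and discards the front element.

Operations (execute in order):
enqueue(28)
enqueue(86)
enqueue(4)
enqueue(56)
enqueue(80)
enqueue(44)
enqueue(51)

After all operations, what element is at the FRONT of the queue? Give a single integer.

Answer: 28

Derivation:
enqueue(28): queue = [28]
enqueue(86): queue = [28, 86]
enqueue(4): queue = [28, 86, 4]
enqueue(56): queue = [28, 86, 4, 56]
enqueue(80): queue = [28, 86, 4, 56, 80]
enqueue(44): queue = [28, 86, 4, 56, 80, 44]
enqueue(51): queue = [28, 86, 4, 56, 80, 44, 51]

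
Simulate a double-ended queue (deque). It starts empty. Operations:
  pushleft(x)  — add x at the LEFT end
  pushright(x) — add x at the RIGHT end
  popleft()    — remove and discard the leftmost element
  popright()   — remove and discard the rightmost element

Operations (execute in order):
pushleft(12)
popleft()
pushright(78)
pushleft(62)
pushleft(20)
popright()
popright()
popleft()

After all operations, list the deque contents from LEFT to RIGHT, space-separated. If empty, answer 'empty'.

pushleft(12): [12]
popleft(): []
pushright(78): [78]
pushleft(62): [62, 78]
pushleft(20): [20, 62, 78]
popright(): [20, 62]
popright(): [20]
popleft(): []

Answer: empty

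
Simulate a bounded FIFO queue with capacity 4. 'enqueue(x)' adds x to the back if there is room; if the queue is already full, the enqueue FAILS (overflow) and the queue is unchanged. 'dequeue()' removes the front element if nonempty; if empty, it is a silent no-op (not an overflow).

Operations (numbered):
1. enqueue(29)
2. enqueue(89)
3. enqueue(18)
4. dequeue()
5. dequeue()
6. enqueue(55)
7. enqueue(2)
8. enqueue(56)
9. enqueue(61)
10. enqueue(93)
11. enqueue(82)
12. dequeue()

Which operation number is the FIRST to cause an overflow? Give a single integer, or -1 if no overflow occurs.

1. enqueue(29): size=1
2. enqueue(89): size=2
3. enqueue(18): size=3
4. dequeue(): size=2
5. dequeue(): size=1
6. enqueue(55): size=2
7. enqueue(2): size=3
8. enqueue(56): size=4
9. enqueue(61): size=4=cap → OVERFLOW (fail)
10. enqueue(93): size=4=cap → OVERFLOW (fail)
11. enqueue(82): size=4=cap → OVERFLOW (fail)
12. dequeue(): size=3

Answer: 9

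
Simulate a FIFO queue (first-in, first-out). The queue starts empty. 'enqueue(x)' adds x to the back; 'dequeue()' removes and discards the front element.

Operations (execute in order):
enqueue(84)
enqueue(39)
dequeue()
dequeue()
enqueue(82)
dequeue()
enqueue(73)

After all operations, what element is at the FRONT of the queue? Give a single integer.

enqueue(84): queue = [84]
enqueue(39): queue = [84, 39]
dequeue(): queue = [39]
dequeue(): queue = []
enqueue(82): queue = [82]
dequeue(): queue = []
enqueue(73): queue = [73]

Answer: 73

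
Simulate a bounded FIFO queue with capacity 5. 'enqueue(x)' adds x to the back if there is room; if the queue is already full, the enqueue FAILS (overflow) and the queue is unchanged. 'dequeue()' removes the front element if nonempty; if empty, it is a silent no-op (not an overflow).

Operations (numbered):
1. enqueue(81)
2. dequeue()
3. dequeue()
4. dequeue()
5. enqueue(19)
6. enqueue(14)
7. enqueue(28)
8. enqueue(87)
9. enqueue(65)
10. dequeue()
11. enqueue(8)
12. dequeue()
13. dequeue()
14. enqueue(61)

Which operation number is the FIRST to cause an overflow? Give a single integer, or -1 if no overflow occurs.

Answer: -1

Derivation:
1. enqueue(81): size=1
2. dequeue(): size=0
3. dequeue(): empty, no-op, size=0
4. dequeue(): empty, no-op, size=0
5. enqueue(19): size=1
6. enqueue(14): size=2
7. enqueue(28): size=3
8. enqueue(87): size=4
9. enqueue(65): size=5
10. dequeue(): size=4
11. enqueue(8): size=5
12. dequeue(): size=4
13. dequeue(): size=3
14. enqueue(61): size=4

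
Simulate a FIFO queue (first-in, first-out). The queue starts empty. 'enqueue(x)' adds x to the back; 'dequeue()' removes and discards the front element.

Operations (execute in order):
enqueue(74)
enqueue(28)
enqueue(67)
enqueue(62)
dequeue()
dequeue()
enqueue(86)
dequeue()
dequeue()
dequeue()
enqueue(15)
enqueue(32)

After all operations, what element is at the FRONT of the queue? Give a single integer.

Answer: 15

Derivation:
enqueue(74): queue = [74]
enqueue(28): queue = [74, 28]
enqueue(67): queue = [74, 28, 67]
enqueue(62): queue = [74, 28, 67, 62]
dequeue(): queue = [28, 67, 62]
dequeue(): queue = [67, 62]
enqueue(86): queue = [67, 62, 86]
dequeue(): queue = [62, 86]
dequeue(): queue = [86]
dequeue(): queue = []
enqueue(15): queue = [15]
enqueue(32): queue = [15, 32]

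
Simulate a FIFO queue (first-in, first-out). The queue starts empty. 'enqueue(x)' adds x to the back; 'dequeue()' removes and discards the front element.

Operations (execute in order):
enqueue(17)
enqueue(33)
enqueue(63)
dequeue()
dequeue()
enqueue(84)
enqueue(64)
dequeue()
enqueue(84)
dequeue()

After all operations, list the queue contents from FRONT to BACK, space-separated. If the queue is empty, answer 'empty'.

Answer: 64 84

Derivation:
enqueue(17): [17]
enqueue(33): [17, 33]
enqueue(63): [17, 33, 63]
dequeue(): [33, 63]
dequeue(): [63]
enqueue(84): [63, 84]
enqueue(64): [63, 84, 64]
dequeue(): [84, 64]
enqueue(84): [84, 64, 84]
dequeue(): [64, 84]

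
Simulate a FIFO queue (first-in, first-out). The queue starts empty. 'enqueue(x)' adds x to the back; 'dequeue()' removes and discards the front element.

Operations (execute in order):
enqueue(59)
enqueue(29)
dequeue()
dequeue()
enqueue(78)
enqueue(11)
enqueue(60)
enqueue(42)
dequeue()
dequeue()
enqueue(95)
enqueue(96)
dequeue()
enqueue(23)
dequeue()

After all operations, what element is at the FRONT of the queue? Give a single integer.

Answer: 95

Derivation:
enqueue(59): queue = [59]
enqueue(29): queue = [59, 29]
dequeue(): queue = [29]
dequeue(): queue = []
enqueue(78): queue = [78]
enqueue(11): queue = [78, 11]
enqueue(60): queue = [78, 11, 60]
enqueue(42): queue = [78, 11, 60, 42]
dequeue(): queue = [11, 60, 42]
dequeue(): queue = [60, 42]
enqueue(95): queue = [60, 42, 95]
enqueue(96): queue = [60, 42, 95, 96]
dequeue(): queue = [42, 95, 96]
enqueue(23): queue = [42, 95, 96, 23]
dequeue(): queue = [95, 96, 23]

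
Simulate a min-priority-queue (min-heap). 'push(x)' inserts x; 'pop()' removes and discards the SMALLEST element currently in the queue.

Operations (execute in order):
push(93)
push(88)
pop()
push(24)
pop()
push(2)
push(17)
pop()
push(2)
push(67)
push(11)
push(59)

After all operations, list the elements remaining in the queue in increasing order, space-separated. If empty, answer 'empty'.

push(93): heap contents = [93]
push(88): heap contents = [88, 93]
pop() → 88: heap contents = [93]
push(24): heap contents = [24, 93]
pop() → 24: heap contents = [93]
push(2): heap contents = [2, 93]
push(17): heap contents = [2, 17, 93]
pop() → 2: heap contents = [17, 93]
push(2): heap contents = [2, 17, 93]
push(67): heap contents = [2, 17, 67, 93]
push(11): heap contents = [2, 11, 17, 67, 93]
push(59): heap contents = [2, 11, 17, 59, 67, 93]

Answer: 2 11 17 59 67 93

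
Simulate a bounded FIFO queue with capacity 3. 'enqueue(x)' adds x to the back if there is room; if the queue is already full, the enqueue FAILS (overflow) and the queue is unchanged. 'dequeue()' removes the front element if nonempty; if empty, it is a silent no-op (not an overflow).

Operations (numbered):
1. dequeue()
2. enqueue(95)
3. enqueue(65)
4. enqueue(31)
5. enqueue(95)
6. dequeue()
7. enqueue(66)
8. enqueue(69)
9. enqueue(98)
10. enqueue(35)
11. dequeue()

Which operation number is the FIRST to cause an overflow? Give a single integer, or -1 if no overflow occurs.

1. dequeue(): empty, no-op, size=0
2. enqueue(95): size=1
3. enqueue(65): size=2
4. enqueue(31): size=3
5. enqueue(95): size=3=cap → OVERFLOW (fail)
6. dequeue(): size=2
7. enqueue(66): size=3
8. enqueue(69): size=3=cap → OVERFLOW (fail)
9. enqueue(98): size=3=cap → OVERFLOW (fail)
10. enqueue(35): size=3=cap → OVERFLOW (fail)
11. dequeue(): size=2

Answer: 5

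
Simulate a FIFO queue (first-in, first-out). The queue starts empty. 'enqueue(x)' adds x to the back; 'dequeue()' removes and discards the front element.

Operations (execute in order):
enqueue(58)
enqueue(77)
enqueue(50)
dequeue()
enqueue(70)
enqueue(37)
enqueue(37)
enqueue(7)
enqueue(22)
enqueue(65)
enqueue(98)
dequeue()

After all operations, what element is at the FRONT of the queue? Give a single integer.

Answer: 50

Derivation:
enqueue(58): queue = [58]
enqueue(77): queue = [58, 77]
enqueue(50): queue = [58, 77, 50]
dequeue(): queue = [77, 50]
enqueue(70): queue = [77, 50, 70]
enqueue(37): queue = [77, 50, 70, 37]
enqueue(37): queue = [77, 50, 70, 37, 37]
enqueue(7): queue = [77, 50, 70, 37, 37, 7]
enqueue(22): queue = [77, 50, 70, 37, 37, 7, 22]
enqueue(65): queue = [77, 50, 70, 37, 37, 7, 22, 65]
enqueue(98): queue = [77, 50, 70, 37, 37, 7, 22, 65, 98]
dequeue(): queue = [50, 70, 37, 37, 7, 22, 65, 98]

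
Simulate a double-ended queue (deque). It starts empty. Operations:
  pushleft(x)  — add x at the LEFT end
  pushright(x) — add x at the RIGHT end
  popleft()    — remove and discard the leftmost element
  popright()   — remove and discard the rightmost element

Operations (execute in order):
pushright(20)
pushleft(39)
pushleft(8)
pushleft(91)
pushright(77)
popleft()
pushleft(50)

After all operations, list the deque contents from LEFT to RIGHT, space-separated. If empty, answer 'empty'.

pushright(20): [20]
pushleft(39): [39, 20]
pushleft(8): [8, 39, 20]
pushleft(91): [91, 8, 39, 20]
pushright(77): [91, 8, 39, 20, 77]
popleft(): [8, 39, 20, 77]
pushleft(50): [50, 8, 39, 20, 77]

Answer: 50 8 39 20 77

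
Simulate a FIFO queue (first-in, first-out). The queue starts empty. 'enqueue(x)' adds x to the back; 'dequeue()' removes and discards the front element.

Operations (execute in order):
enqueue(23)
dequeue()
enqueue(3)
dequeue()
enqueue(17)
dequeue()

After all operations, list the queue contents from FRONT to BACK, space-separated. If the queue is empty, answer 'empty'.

Answer: empty

Derivation:
enqueue(23): [23]
dequeue(): []
enqueue(3): [3]
dequeue(): []
enqueue(17): [17]
dequeue(): []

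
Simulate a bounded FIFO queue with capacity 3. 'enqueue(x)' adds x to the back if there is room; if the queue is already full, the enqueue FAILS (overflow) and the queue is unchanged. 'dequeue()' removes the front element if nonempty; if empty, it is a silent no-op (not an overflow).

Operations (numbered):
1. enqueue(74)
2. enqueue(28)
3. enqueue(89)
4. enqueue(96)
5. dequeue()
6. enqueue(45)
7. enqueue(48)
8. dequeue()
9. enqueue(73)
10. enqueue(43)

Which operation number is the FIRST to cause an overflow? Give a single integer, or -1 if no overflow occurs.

Answer: 4

Derivation:
1. enqueue(74): size=1
2. enqueue(28): size=2
3. enqueue(89): size=3
4. enqueue(96): size=3=cap → OVERFLOW (fail)
5. dequeue(): size=2
6. enqueue(45): size=3
7. enqueue(48): size=3=cap → OVERFLOW (fail)
8. dequeue(): size=2
9. enqueue(73): size=3
10. enqueue(43): size=3=cap → OVERFLOW (fail)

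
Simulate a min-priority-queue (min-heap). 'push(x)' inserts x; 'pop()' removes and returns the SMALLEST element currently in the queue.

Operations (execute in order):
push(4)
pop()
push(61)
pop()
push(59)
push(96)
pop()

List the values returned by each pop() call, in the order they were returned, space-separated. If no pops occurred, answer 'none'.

Answer: 4 61 59

Derivation:
push(4): heap contents = [4]
pop() → 4: heap contents = []
push(61): heap contents = [61]
pop() → 61: heap contents = []
push(59): heap contents = [59]
push(96): heap contents = [59, 96]
pop() → 59: heap contents = [96]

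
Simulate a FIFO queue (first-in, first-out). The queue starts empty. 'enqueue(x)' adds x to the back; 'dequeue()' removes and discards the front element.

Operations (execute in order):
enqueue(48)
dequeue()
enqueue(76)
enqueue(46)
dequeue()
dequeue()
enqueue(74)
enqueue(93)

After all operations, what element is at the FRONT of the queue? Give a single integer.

enqueue(48): queue = [48]
dequeue(): queue = []
enqueue(76): queue = [76]
enqueue(46): queue = [76, 46]
dequeue(): queue = [46]
dequeue(): queue = []
enqueue(74): queue = [74]
enqueue(93): queue = [74, 93]

Answer: 74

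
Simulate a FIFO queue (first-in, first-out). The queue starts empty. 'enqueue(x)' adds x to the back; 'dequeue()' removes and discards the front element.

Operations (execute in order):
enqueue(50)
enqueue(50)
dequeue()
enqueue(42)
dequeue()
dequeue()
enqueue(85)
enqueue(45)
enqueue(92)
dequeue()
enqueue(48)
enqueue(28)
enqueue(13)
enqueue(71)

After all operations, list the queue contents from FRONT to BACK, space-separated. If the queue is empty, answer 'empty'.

enqueue(50): [50]
enqueue(50): [50, 50]
dequeue(): [50]
enqueue(42): [50, 42]
dequeue(): [42]
dequeue(): []
enqueue(85): [85]
enqueue(45): [85, 45]
enqueue(92): [85, 45, 92]
dequeue(): [45, 92]
enqueue(48): [45, 92, 48]
enqueue(28): [45, 92, 48, 28]
enqueue(13): [45, 92, 48, 28, 13]
enqueue(71): [45, 92, 48, 28, 13, 71]

Answer: 45 92 48 28 13 71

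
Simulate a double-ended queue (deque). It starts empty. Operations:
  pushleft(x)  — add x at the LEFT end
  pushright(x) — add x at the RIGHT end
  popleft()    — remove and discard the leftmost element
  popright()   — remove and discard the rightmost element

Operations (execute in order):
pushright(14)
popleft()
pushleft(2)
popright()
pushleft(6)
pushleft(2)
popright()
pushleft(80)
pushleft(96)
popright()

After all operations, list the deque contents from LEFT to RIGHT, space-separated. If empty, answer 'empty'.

pushright(14): [14]
popleft(): []
pushleft(2): [2]
popright(): []
pushleft(6): [6]
pushleft(2): [2, 6]
popright(): [2]
pushleft(80): [80, 2]
pushleft(96): [96, 80, 2]
popright(): [96, 80]

Answer: 96 80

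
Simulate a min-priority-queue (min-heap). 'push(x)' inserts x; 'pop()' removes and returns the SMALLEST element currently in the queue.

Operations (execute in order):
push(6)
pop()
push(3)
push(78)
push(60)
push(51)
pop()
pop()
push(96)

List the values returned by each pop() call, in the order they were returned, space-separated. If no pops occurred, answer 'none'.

Answer: 6 3 51

Derivation:
push(6): heap contents = [6]
pop() → 6: heap contents = []
push(3): heap contents = [3]
push(78): heap contents = [3, 78]
push(60): heap contents = [3, 60, 78]
push(51): heap contents = [3, 51, 60, 78]
pop() → 3: heap contents = [51, 60, 78]
pop() → 51: heap contents = [60, 78]
push(96): heap contents = [60, 78, 96]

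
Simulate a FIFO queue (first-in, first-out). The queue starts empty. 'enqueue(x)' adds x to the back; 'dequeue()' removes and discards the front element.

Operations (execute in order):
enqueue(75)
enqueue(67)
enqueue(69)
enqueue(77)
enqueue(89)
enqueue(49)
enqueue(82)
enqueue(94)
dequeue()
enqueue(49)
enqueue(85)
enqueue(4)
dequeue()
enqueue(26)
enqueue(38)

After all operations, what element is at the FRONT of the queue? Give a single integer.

Answer: 69

Derivation:
enqueue(75): queue = [75]
enqueue(67): queue = [75, 67]
enqueue(69): queue = [75, 67, 69]
enqueue(77): queue = [75, 67, 69, 77]
enqueue(89): queue = [75, 67, 69, 77, 89]
enqueue(49): queue = [75, 67, 69, 77, 89, 49]
enqueue(82): queue = [75, 67, 69, 77, 89, 49, 82]
enqueue(94): queue = [75, 67, 69, 77, 89, 49, 82, 94]
dequeue(): queue = [67, 69, 77, 89, 49, 82, 94]
enqueue(49): queue = [67, 69, 77, 89, 49, 82, 94, 49]
enqueue(85): queue = [67, 69, 77, 89, 49, 82, 94, 49, 85]
enqueue(4): queue = [67, 69, 77, 89, 49, 82, 94, 49, 85, 4]
dequeue(): queue = [69, 77, 89, 49, 82, 94, 49, 85, 4]
enqueue(26): queue = [69, 77, 89, 49, 82, 94, 49, 85, 4, 26]
enqueue(38): queue = [69, 77, 89, 49, 82, 94, 49, 85, 4, 26, 38]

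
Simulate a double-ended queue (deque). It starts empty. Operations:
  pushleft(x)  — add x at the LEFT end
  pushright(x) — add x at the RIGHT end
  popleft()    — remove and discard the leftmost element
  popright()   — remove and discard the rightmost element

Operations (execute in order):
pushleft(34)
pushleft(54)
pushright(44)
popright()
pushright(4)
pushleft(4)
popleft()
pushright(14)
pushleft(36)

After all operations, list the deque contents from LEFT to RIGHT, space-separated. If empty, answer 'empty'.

pushleft(34): [34]
pushleft(54): [54, 34]
pushright(44): [54, 34, 44]
popright(): [54, 34]
pushright(4): [54, 34, 4]
pushleft(4): [4, 54, 34, 4]
popleft(): [54, 34, 4]
pushright(14): [54, 34, 4, 14]
pushleft(36): [36, 54, 34, 4, 14]

Answer: 36 54 34 4 14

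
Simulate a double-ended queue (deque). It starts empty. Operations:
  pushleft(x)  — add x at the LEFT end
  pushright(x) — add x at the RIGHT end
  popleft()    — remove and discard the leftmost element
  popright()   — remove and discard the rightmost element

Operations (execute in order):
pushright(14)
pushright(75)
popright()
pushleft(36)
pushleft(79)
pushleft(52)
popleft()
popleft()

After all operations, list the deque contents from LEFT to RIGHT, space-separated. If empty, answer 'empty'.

pushright(14): [14]
pushright(75): [14, 75]
popright(): [14]
pushleft(36): [36, 14]
pushleft(79): [79, 36, 14]
pushleft(52): [52, 79, 36, 14]
popleft(): [79, 36, 14]
popleft(): [36, 14]

Answer: 36 14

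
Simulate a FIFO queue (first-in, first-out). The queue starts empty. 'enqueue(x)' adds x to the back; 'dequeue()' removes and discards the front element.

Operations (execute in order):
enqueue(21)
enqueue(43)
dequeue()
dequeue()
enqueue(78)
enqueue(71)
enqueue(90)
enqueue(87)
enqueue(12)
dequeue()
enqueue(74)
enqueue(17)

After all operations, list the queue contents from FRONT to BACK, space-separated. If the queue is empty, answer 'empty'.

Answer: 71 90 87 12 74 17

Derivation:
enqueue(21): [21]
enqueue(43): [21, 43]
dequeue(): [43]
dequeue(): []
enqueue(78): [78]
enqueue(71): [78, 71]
enqueue(90): [78, 71, 90]
enqueue(87): [78, 71, 90, 87]
enqueue(12): [78, 71, 90, 87, 12]
dequeue(): [71, 90, 87, 12]
enqueue(74): [71, 90, 87, 12, 74]
enqueue(17): [71, 90, 87, 12, 74, 17]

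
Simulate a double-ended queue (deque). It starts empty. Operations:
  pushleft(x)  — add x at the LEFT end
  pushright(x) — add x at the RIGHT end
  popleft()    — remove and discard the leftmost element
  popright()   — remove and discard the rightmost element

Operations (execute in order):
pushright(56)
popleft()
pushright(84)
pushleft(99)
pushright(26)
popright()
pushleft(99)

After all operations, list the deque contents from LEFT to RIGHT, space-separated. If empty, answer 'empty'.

Answer: 99 99 84

Derivation:
pushright(56): [56]
popleft(): []
pushright(84): [84]
pushleft(99): [99, 84]
pushright(26): [99, 84, 26]
popright(): [99, 84]
pushleft(99): [99, 99, 84]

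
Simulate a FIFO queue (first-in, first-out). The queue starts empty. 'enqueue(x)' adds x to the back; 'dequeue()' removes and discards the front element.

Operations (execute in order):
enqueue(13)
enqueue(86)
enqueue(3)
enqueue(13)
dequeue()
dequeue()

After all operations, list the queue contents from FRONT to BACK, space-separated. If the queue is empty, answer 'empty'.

enqueue(13): [13]
enqueue(86): [13, 86]
enqueue(3): [13, 86, 3]
enqueue(13): [13, 86, 3, 13]
dequeue(): [86, 3, 13]
dequeue(): [3, 13]

Answer: 3 13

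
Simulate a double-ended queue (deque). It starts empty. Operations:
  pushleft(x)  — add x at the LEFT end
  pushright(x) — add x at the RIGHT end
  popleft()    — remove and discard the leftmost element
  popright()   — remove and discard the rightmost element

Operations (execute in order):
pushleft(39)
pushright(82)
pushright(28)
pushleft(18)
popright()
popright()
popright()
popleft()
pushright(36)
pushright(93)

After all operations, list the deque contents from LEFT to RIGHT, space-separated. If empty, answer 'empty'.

pushleft(39): [39]
pushright(82): [39, 82]
pushright(28): [39, 82, 28]
pushleft(18): [18, 39, 82, 28]
popright(): [18, 39, 82]
popright(): [18, 39]
popright(): [18]
popleft(): []
pushright(36): [36]
pushright(93): [36, 93]

Answer: 36 93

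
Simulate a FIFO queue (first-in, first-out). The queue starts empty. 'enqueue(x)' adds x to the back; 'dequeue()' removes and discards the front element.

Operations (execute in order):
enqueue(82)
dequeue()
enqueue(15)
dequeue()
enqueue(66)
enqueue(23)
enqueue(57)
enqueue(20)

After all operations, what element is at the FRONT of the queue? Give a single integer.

Answer: 66

Derivation:
enqueue(82): queue = [82]
dequeue(): queue = []
enqueue(15): queue = [15]
dequeue(): queue = []
enqueue(66): queue = [66]
enqueue(23): queue = [66, 23]
enqueue(57): queue = [66, 23, 57]
enqueue(20): queue = [66, 23, 57, 20]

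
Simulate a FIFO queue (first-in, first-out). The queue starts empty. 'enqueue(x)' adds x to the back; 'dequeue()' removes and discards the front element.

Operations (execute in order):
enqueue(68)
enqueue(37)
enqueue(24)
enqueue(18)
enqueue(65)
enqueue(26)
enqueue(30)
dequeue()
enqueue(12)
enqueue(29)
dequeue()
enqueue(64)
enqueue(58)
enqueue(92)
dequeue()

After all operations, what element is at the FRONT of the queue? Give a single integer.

Answer: 18

Derivation:
enqueue(68): queue = [68]
enqueue(37): queue = [68, 37]
enqueue(24): queue = [68, 37, 24]
enqueue(18): queue = [68, 37, 24, 18]
enqueue(65): queue = [68, 37, 24, 18, 65]
enqueue(26): queue = [68, 37, 24, 18, 65, 26]
enqueue(30): queue = [68, 37, 24, 18, 65, 26, 30]
dequeue(): queue = [37, 24, 18, 65, 26, 30]
enqueue(12): queue = [37, 24, 18, 65, 26, 30, 12]
enqueue(29): queue = [37, 24, 18, 65, 26, 30, 12, 29]
dequeue(): queue = [24, 18, 65, 26, 30, 12, 29]
enqueue(64): queue = [24, 18, 65, 26, 30, 12, 29, 64]
enqueue(58): queue = [24, 18, 65, 26, 30, 12, 29, 64, 58]
enqueue(92): queue = [24, 18, 65, 26, 30, 12, 29, 64, 58, 92]
dequeue(): queue = [18, 65, 26, 30, 12, 29, 64, 58, 92]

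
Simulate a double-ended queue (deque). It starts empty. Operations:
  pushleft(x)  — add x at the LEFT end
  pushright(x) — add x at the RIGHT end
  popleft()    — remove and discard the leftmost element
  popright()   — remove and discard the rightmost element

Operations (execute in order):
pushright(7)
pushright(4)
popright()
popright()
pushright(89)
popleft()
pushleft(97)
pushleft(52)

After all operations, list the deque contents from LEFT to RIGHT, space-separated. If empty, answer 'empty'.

Answer: 52 97

Derivation:
pushright(7): [7]
pushright(4): [7, 4]
popright(): [7]
popright(): []
pushright(89): [89]
popleft(): []
pushleft(97): [97]
pushleft(52): [52, 97]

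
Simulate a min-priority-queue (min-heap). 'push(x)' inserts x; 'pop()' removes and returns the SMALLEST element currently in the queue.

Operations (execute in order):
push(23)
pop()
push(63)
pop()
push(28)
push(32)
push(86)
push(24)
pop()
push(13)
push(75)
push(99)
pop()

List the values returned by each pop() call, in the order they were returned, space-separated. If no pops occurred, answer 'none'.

push(23): heap contents = [23]
pop() → 23: heap contents = []
push(63): heap contents = [63]
pop() → 63: heap contents = []
push(28): heap contents = [28]
push(32): heap contents = [28, 32]
push(86): heap contents = [28, 32, 86]
push(24): heap contents = [24, 28, 32, 86]
pop() → 24: heap contents = [28, 32, 86]
push(13): heap contents = [13, 28, 32, 86]
push(75): heap contents = [13, 28, 32, 75, 86]
push(99): heap contents = [13, 28, 32, 75, 86, 99]
pop() → 13: heap contents = [28, 32, 75, 86, 99]

Answer: 23 63 24 13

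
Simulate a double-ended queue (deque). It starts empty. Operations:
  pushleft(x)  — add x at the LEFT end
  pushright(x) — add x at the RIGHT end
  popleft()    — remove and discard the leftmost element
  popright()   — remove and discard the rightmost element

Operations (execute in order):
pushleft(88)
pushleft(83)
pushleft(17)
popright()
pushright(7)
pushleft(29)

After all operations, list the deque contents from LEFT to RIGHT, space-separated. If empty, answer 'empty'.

pushleft(88): [88]
pushleft(83): [83, 88]
pushleft(17): [17, 83, 88]
popright(): [17, 83]
pushright(7): [17, 83, 7]
pushleft(29): [29, 17, 83, 7]

Answer: 29 17 83 7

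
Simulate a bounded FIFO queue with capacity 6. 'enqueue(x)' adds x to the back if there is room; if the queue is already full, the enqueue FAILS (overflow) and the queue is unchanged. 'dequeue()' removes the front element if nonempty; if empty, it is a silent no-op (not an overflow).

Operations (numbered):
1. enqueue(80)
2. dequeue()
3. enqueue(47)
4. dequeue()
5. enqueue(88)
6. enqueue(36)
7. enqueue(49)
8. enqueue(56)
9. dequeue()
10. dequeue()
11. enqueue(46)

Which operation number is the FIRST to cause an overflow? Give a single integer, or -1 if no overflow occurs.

Answer: -1

Derivation:
1. enqueue(80): size=1
2. dequeue(): size=0
3. enqueue(47): size=1
4. dequeue(): size=0
5. enqueue(88): size=1
6. enqueue(36): size=2
7. enqueue(49): size=3
8. enqueue(56): size=4
9. dequeue(): size=3
10. dequeue(): size=2
11. enqueue(46): size=3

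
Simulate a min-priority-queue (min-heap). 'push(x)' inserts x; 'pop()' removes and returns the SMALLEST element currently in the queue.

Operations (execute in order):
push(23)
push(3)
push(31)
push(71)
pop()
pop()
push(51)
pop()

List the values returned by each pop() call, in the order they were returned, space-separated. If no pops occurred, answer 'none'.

push(23): heap contents = [23]
push(3): heap contents = [3, 23]
push(31): heap contents = [3, 23, 31]
push(71): heap contents = [3, 23, 31, 71]
pop() → 3: heap contents = [23, 31, 71]
pop() → 23: heap contents = [31, 71]
push(51): heap contents = [31, 51, 71]
pop() → 31: heap contents = [51, 71]

Answer: 3 23 31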